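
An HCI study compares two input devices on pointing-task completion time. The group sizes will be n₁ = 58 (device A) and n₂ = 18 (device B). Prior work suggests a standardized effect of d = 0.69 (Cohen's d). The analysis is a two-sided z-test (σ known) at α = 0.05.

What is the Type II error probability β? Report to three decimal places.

Noncentrality parameter: δ = d / √(1/n₁ + 1/n₂) = 0.69 / √(1/58 + 1/18) = 2.5574
Two-sided α = 0.05 → critical value z_{0.025} = 1.960.
Power = Φ(δ − 1.960) + Φ(−δ − 1.960) = Φ(0.597) + Φ(-4.517) = 0.7249 + 0.0000 = 0.7249.
Type II error: β = 1 − power = 1 − 0.7249 = 0.2751.

β ≈ 0.275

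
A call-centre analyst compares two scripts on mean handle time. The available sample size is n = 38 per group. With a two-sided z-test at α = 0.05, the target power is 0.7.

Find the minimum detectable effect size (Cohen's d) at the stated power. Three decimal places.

d ≈ 0.570

Required noncentrality: δ = z_{0.025} + z_{0.30} = 1.960 + 0.524 = 2.484.
(The second rejection-region term Φ(−δ − z_{α/2}) is negligible and dropped.)
δ = d·√(n/2) ⇒ d = δ/√(n/2) = 2.484/√(38/2) = 0.5700.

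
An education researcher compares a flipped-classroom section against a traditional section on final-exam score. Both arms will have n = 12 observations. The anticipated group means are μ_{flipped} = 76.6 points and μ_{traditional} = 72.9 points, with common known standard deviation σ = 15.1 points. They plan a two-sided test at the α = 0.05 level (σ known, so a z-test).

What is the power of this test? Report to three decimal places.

Standardized effect: d = |μ_{flipped} − μ_{traditional}| / σ = |76.6 − 72.9| / 15.1 = 0.2450
Noncentrality parameter: λ = d·√(n/2) = 0.2450 × √(12/2) = 0.6002
Critical value for a two-sided test at α = 0.05: z_{α/2} = 1.960.
Power = Φ(λ − 1.960) + Φ(−λ − 1.960) = Φ(-1.360) + Φ(-2.560) = 0.0870 + 0.0052 = 0.0922.

Power ≈ 0.092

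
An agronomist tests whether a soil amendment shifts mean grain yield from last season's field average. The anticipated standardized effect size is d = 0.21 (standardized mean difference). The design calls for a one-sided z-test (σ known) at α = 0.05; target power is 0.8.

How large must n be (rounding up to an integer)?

n = 141

For power 0.8 need Φ(δ − z_{0.05}) = 0.8, so δ = z_{0.05} + z_{0.20} = 1.645 + 0.842 = 2.486.
δ = d·√n ⇒ n = (δ/d)² = (2.486 / 0.21)² = 140.19.
Rounding up, n = 141.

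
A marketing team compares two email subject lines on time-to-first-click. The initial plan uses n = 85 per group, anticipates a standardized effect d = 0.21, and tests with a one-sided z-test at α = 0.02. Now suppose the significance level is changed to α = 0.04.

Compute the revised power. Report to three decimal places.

Power ≈ 0.351

δ = d·√(n/2) = 0.21 × √(85/2) = 1.3690 (unchanged). New critical value: z_{0.04} = 1.751.
Revised power = P(Z > 1.751 − δ) = Φ(-0.382) = 0.3514.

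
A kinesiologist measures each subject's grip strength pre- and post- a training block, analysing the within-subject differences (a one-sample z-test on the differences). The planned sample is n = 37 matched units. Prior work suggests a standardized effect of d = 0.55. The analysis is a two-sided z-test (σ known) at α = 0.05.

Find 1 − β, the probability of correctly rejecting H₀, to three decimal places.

Noncentrality parameter: λ = d·√n = 0.55 × √37 = 3.3455
Two-sided α = 0.05 → critical value z_{0.025} = 1.960.
Power = Φ(λ − 1.960) + Φ(−λ − 1.960) = Φ(1.386) + Φ(-5.305) = 0.9171 + 0.0000 = 0.9171.

Power ≈ 0.917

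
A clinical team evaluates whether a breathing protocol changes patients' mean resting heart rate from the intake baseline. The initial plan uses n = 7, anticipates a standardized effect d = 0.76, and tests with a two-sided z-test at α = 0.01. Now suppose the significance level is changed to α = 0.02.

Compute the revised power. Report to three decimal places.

Power ≈ 0.376

δ = d·√n = 0.76 × √7 = 2.0108 (unchanged). New critical value: z_{0.01} = 2.326.
Revised power = Φ(δ − 2.326) + Φ(−δ − 2.326) = Φ(-0.316) + Φ(-4.337) = 0.3762 + 0.0000 = 0.3762.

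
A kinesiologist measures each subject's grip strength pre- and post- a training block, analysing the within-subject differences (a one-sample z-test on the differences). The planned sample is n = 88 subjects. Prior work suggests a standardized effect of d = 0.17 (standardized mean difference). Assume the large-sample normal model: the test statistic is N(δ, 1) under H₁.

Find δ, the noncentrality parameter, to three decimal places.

The noncentrality parameter scales effect size by the design's sample-size factor: δ = d·√n = 0.17 × √88 = 1.5947

δ ≈ 1.595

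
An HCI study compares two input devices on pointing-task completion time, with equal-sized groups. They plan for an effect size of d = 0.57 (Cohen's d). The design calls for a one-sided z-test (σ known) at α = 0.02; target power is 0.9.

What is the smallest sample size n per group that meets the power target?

Set Φ(δ − 2.054) = 0.9; then δ − 2.054 = Φ⁻¹(0.9) = 1.282, giving δ = 3.335.
δ = d·√(n/2) ⇒ n = 2(δ/d)² = 2 × (3.335 / 0.57)² = 68.48.
Round up to the next whole unit.

n = 69 per group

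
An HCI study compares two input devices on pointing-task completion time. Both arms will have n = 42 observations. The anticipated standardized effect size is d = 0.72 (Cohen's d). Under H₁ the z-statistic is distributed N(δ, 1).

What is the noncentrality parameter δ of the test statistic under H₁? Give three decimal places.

The noncentrality parameter scales effect size by the design's sample-size factor: δ = d·√(n/2) = 0.72 × √(42/2) = 3.2995

δ ≈ 3.299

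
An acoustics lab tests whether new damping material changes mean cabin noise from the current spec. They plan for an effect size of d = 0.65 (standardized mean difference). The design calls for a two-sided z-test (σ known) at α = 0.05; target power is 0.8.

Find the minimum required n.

n = 19

For power 0.8 need Φ(δ − z_{0.025}) = 0.8, so δ = z_{0.025} + z_{0.20} = 1.960 + 0.842 = 2.802.
(For δ > 0 the lower-tail rejection region contributes negligibly to power, so the one-term inversion is standard.)
δ = d·√n ⇒ n = (δ/d)² = (2.802 / 0.65)² = 18.58.
Round up to the next whole unit.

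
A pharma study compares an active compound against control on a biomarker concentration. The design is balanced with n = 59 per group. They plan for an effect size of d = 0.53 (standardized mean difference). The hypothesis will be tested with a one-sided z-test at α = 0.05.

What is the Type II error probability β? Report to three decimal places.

β ≈ 0.109

Noncentrality parameter: δ = d·√(n/2) = 0.53 × √(59/2) = 2.8786
One-sided α = 0.05 → critical value z_{0.05} = 1.645.
Power = Φ(δ − 1.645) = Φ(1.234) = 0.8914.
Type II error: β = 1 − power = 1 − 0.8914 = 0.1086.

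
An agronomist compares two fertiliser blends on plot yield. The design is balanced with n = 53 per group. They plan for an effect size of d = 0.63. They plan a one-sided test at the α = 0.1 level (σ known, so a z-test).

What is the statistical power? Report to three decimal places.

Noncentrality parameter: δ = d·√(n/2) = 0.63 × √(53/2) = 3.2431
Critical value for a one-sided test at α = 0.1: z_α = 1.282.
Power = Φ(δ − 1.282) = Φ(1.962) = 0.9751.

Power ≈ 0.975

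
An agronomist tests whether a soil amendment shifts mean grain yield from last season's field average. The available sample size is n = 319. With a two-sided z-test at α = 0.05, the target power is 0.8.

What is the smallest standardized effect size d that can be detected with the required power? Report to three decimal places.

d ≈ 0.157

Required noncentrality: δ = z_{0.025} + z_{0.20} = 1.960 + 0.842 = 2.802.
(Lower-tail contribution to power is negligible for δ > 0.)
δ = d·√n ⇒ d = δ/√n = 2.802/√319 = 0.1569.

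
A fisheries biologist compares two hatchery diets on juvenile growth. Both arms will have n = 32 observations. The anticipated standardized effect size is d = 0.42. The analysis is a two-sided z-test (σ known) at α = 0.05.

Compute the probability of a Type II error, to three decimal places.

β ≈ 0.610

Noncentrality parameter: δ = d·√(n/2) = 0.42 × √(32/2) = 1.6800
Two-sided α = 0.05 → critical value z_{0.025} = 1.960.
Power = Φ(δ − 1.960) + Φ(−δ − 1.960) = Φ(-0.280) + Φ(-3.640) = 0.3898 + 0.0001 = 0.3899.
Type II error: β = 1 − power = 1 − 0.3899 = 0.6101.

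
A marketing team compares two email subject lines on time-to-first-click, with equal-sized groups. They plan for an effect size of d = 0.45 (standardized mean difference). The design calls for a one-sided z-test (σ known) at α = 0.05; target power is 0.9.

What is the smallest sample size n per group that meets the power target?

For power 0.9 need Φ(δ − z_{0.05}) = 0.9, so δ = z_{0.05} + z_{0.10} = 1.645 + 1.282 = 2.926.
δ = d·√(n/2) ⇒ n = 2(δ/d)² = 2 × (2.926 / 0.45)² = 84.58.
Round up to the next whole unit.

n = 85 per group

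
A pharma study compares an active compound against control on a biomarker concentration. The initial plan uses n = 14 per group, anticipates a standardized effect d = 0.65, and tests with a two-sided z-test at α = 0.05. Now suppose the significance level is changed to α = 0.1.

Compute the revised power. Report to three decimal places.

Power ≈ 0.530

δ = d·√(n/2) = 0.65 × √(14/2) = 1.7197 (unchanged). New critical value: z_{0.05} = 1.645.
Revised power = Φ(δ − 1.645) + Φ(−δ − 1.645) = Φ(0.075) + Φ(-3.365) = 0.5298 + 0.0004 = 0.5302.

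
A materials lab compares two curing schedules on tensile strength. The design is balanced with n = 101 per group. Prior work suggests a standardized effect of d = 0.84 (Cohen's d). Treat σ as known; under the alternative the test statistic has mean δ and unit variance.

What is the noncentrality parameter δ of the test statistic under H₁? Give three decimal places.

The noncentrality parameter scales effect size by the design's sample-size factor: δ = d·√(n/2) = 0.84 × √(101/2) = 5.9693

δ ≈ 5.969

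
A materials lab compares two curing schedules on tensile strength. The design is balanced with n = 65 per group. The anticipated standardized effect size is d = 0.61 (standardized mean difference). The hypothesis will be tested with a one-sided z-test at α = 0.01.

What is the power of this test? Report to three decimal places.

Power ≈ 0.875

Noncentrality parameter: λ = d·√(n/2) = 0.61 × √(65/2) = 3.4775
Critical value for a one-sided test at α = 0.01: z_α = 2.326.
Power = Φ(λ − 2.326) = Φ(1.151) = 0.8752.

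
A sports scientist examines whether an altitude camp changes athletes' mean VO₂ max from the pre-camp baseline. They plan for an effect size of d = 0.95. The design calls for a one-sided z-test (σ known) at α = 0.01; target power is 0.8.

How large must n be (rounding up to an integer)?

n = 12

Set Φ(δ − 2.326) = 0.8; then δ − 2.326 = Φ⁻¹(0.8) = 0.842, giving δ = 3.168.
δ = d·√n ⇒ n = (δ/d)² = (3.168 / 0.95)² = 11.12.
Rounding up, n = 12.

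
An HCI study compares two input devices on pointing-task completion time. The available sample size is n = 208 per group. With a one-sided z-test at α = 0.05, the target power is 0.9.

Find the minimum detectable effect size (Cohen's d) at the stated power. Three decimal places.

d ≈ 0.287

Need Φ(δ − 1.645) = 0.9, so δ = 1.645 + 1.282 = 2.926.
δ = d·√(n/2) ⇒ d = δ/√(n/2) = 2.926/√(208/2) = 0.2870.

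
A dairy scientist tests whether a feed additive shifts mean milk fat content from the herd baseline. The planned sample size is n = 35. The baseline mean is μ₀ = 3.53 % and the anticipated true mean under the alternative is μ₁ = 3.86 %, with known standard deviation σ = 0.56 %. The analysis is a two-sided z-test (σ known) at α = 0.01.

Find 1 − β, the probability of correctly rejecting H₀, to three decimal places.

Standardized effect: d = |μ₁ − μ₀| / σ = |3.86 − 3.53| / 0.56 = 0.5893
Noncentrality parameter: δ = d·√n = 0.5893 × √35 = 3.4863
Two-sided α = 0.01 → critical value z_{0.005} = 2.576.
Power = Φ(δ − 2.576) + Φ(−δ − 2.576) = Φ(0.910) + Φ(-6.062) = 0.8187 + 0.0000 = 0.8187.

Power ≈ 0.819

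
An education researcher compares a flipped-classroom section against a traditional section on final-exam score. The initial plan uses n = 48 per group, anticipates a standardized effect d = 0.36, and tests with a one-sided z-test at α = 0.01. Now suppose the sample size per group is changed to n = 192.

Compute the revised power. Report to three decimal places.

Power ≈ 0.885

With n = 192 per group: δ = d·√(n/2) = 0.36 × √(192/2) = 3.5273. Critical value z_{0.01} = 2.326.
Revised power = Φ(δ − 2.326) = Φ(1.201) = 0.8851.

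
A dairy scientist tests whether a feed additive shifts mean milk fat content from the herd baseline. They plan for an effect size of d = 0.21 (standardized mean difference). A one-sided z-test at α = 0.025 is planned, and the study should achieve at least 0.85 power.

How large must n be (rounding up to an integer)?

For power 0.85 need Φ(δ − z_{0.025}) = 0.85, so δ = z_{0.025} + z_{0.15} = 1.960 + 1.036 = 2.996.
δ = d·√n ⇒ n = (δ/d)² = (2.996 / 0.21)² = 203.59.
Rounding up, n = 204.

n = 204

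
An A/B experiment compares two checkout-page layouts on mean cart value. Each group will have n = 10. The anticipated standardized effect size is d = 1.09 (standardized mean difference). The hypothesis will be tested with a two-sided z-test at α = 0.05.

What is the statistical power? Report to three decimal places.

Power ≈ 0.683

Noncentrality parameter: δ = d·√(n/2) = 1.09 × √(10/2) = 2.4373
Two-sided α = 0.05 → critical value z_{0.025} = 1.960.
Power = Φ(δ − 1.960) + Φ(−δ − 1.960) = Φ(0.477) + Φ(-4.397) = 0.6834 + 0.0000 = 0.6834.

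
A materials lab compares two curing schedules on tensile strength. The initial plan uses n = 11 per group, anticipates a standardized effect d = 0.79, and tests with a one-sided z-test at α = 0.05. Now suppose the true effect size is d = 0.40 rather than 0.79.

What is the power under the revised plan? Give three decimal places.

Power ≈ 0.240

With d = 0.40: δ = d·√(n/2) = 0.40 × √(11/2) = 0.9381. Critical value z_{0.05} = 1.645.
Revised power = P(Z > 1.645 − δ) = Φ(-0.707) = 0.2399.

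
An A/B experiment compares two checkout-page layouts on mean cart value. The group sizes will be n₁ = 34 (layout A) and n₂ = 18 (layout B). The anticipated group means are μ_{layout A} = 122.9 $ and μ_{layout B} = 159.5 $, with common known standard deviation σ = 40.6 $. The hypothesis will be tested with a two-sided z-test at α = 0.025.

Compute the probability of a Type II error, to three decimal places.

β ≈ 0.197

Standardized effect: d = |μ_{layout A} − μ_{layout B}| / σ = |122.9 − 159.5| / 40.6 = 0.9015
Noncentrality parameter: δ = d / √(1/n₁ + 1/n₂) = 0.9015 / √(1/34 + 1/18) = 3.0926
Critical value for a two-sided test at α = 0.025: z_{α/2} = 2.241.
Power = Φ(δ − 2.241) + Φ(−δ − 2.241) = Φ(0.851) + Φ(-5.334) = 0.8027 + 0.0000 = 0.8027.
Type II error: β = 1 − power = 1 − 0.8027 = 0.1973.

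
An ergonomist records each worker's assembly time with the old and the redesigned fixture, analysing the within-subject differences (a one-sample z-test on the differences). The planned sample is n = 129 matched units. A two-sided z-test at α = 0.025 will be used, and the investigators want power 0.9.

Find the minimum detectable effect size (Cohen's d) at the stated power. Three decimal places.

d ≈ 0.310

Need Φ(δ − 2.241) = 0.9, so δ = 2.241 + 1.282 = 3.523.
(Lower-tail contribution to power is negligible for δ > 0.)
δ = d·√n ⇒ d = δ/√n = 3.523/√129 = 0.3102.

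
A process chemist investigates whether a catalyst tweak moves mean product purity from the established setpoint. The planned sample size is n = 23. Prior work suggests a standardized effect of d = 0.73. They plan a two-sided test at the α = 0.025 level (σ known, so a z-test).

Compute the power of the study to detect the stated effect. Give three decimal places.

Power ≈ 0.896

Noncentrality parameter: δ = d·√n = 0.73 × √23 = 3.5010
Two-sided α = 0.025 → critical value z_{0.0125} = 2.241.
Power = Φ(δ − 2.241) + Φ(−δ − 2.241) = Φ(1.260) + Φ(-5.742) = 0.8961 + 0.0000 = 0.8961.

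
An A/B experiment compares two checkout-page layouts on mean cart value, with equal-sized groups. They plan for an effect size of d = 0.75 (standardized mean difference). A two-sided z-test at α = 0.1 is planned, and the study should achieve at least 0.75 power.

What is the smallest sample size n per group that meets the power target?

For power 0.75 need Φ(δ − z_{0.05}) = 0.75, so δ = z_{0.05} + z_{0.25} = 1.645 + 0.674 = 2.319.
(Ignoring the negligible lower-tail rejection probability gives the usual closed-form inversion.)
δ = d·√(n/2) ⇒ n = 2(δ/d)² = 2 × (2.319 / 0.75)² = 19.13.
Round up to the next whole unit.

n = 20 per group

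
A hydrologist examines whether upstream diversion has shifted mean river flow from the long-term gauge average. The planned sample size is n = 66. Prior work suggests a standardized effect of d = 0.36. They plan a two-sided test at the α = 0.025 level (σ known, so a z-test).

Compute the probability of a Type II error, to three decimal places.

Noncentrality parameter: δ = d·√n = 0.36 × √66 = 2.9247
Critical value for a two-sided test at α = 0.025: z_{α/2} = 2.241.
Power = Φ(δ − 2.241) + Φ(−δ − 2.241) = Φ(0.683) + Φ(-5.166) = 0.7528 + 0.0000 = 0.7528.
Type II error: β = 1 − power = 1 − 0.7528 = 0.2472.

β ≈ 0.247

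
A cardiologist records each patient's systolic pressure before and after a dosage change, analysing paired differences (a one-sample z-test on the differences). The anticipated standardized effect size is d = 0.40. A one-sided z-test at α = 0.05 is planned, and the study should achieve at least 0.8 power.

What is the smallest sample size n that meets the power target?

n = 39

Set Φ(δ − 1.645) = 0.8; then δ − 1.645 = Φ⁻¹(0.8) = 0.842, giving δ = 2.486.
δ = d·√n ⇒ n = (δ/d)² = (2.486 / 0.40)² = 38.64.
Rounding up, n = 39.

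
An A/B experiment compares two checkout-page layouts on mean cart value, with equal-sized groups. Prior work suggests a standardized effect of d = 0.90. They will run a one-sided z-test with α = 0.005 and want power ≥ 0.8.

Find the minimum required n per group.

n = 29 per group

Set Φ(δ − 2.576) = 0.8; then δ − 2.576 = Φ⁻¹(0.8) = 0.842, giving δ = 3.417.
δ = d·√(n/2) ⇒ n = 2(δ/d)² = 2 × (3.417 / 0.90)² = 28.84.
Rounding up, n = 29 per group.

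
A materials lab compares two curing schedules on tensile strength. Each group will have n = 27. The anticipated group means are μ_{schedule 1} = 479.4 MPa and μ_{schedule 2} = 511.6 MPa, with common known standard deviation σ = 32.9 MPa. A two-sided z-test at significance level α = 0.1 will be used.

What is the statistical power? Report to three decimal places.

Standardized effect: d = |μ_{schedule 1} − μ_{schedule 2}| / σ = |479.4 − 511.6| / 32.9 = 0.9787
Noncentrality parameter: δ = d·√(n/2) = 0.9787 × √(27/2) = 3.5961
Critical value for a two-sided test at α = 0.1: z_{α/2} = 1.645.
Power = Φ(δ − 1.645) + Φ(−δ − 1.645) = Φ(1.951) + Φ(-5.241) = 0.9745 + 0.0000 = 0.9745.

Power ≈ 0.974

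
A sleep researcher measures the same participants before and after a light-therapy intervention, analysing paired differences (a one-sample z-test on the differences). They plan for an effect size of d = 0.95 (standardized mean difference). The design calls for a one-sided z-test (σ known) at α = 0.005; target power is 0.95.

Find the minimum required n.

n = 20

For power 0.95 need Φ(δ − z_{0.005}) = 0.95, so δ = z_{0.005} + z_{0.05} = 2.576 + 1.645 = 4.221.
δ = d·√n ⇒ n = (δ/d)² = (4.221 / 0.95)² = 19.74.
Rounding up, n = 20.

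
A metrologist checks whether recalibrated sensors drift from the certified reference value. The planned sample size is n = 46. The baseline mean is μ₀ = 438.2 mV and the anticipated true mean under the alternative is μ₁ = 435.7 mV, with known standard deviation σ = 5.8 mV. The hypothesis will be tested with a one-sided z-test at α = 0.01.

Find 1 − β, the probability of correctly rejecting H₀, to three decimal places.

Standardized effect: d = |μ₁ − μ₀| / σ = |435.7 − 438.2| / 5.8 = 0.4310
Noncentrality parameter: δ = d·√n = 0.4310 × √46 = 2.9234
Critical value for a one-sided test at α = 0.01: z_α = 2.326.
Power = P(Z > 2.326 − δ) = Φ(0.597) = 0.7248.

Power ≈ 0.725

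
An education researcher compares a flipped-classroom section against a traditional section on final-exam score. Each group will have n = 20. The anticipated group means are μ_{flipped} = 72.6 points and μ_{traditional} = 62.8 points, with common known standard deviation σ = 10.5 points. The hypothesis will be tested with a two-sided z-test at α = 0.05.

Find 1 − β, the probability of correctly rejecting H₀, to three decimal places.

Standardized effect: d = |μ_{flipped} − μ_{traditional}| / σ = |72.6 − 62.8| / 10.5 = 0.9333
Noncentrality parameter: δ = d·√(n/2) = 0.9333 × √(20/2) = 2.9515
Critical value for a two-sided test at α = 0.05: z_{α/2} = 1.960.
Power = Φ(δ − 1.960) + Φ(−δ − 1.960) = Φ(0.991) + Φ(-4.911) = 0.8393 + 0.0000 = 0.8393.

Power ≈ 0.839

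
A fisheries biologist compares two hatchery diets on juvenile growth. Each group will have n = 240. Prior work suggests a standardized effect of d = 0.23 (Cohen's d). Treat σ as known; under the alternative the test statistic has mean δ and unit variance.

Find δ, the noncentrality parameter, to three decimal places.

The noncentrality parameter scales effect size by the design's sample-size factor: δ = d·√(n/2) = 0.23 × √(240/2) = 2.5195

δ ≈ 2.520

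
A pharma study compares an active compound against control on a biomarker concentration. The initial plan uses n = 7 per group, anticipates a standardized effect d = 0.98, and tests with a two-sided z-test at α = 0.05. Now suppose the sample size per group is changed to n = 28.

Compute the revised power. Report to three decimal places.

Power ≈ 0.956

With n = 28 per group: δ = d·√(n/2) = 0.98 × √(28/2) = 3.6668. Critical value z_{0.025} = 1.960.
Revised power = Φ(δ − 1.960) + Φ(−δ − 1.960) = Φ(1.707) + Φ(-5.627) = 0.9561 + 0.0000 = 0.9561.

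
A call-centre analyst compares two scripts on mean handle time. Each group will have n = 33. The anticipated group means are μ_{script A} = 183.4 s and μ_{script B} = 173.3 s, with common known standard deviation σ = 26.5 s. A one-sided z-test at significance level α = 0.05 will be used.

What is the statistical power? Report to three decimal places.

Power ≈ 0.461

Standardized effect: d = |μ_{script A} − μ_{script B}| / σ = |183.4 − 173.3| / 26.5 = 0.3811
Noncentrality parameter: δ = d·√(n/2) = 0.3811 × √(33/2) = 1.5482
One-sided α = 0.05 → critical value z_{0.05} = 1.645.
Power = Φ(δ − 1.645) = Φ(-0.097) = 0.4615.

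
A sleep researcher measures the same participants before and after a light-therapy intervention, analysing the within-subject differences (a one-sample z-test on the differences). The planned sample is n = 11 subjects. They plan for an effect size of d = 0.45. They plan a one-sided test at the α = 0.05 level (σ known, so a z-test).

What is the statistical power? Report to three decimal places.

Power ≈ 0.439

Noncentrality parameter: δ = d·√n = 0.45 × √11 = 1.4925
One-sided α = 0.05 → critical value z_{0.05} = 1.645.
Power = Φ(δ − 1.645) = Φ(-0.152) = 0.4394.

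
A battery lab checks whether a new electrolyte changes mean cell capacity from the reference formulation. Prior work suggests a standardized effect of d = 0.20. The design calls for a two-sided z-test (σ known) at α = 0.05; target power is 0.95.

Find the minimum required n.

Set Φ(δ − 1.960) = 0.95; then δ − 1.960 = Φ⁻¹(0.95) = 1.645, giving δ = 3.605.
(Ignoring the negligible lower-tail rejection probability gives the usual closed-form inversion.)
δ = d·√n ⇒ n = (δ/d)² = (3.605 / 0.20)² = 324.87.
Rounding up, n = 325.

n = 325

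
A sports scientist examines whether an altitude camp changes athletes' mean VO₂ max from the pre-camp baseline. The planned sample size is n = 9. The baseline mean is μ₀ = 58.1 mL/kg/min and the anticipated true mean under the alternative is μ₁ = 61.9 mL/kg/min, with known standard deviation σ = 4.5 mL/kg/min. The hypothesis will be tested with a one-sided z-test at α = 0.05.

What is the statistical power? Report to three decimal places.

Power ≈ 0.813

Standardized effect: d = |μ₁ − μ₀| / σ = |61.9 − 58.1| / 4.5 = 0.8444
Noncentrality parameter: δ = d·√n = 0.8444 × √9 = 2.5333
One-sided α = 0.05 → critical value z_{0.05} = 1.645.
Power = Φ(δ − 1.645) = Φ(0.888) = 0.8129.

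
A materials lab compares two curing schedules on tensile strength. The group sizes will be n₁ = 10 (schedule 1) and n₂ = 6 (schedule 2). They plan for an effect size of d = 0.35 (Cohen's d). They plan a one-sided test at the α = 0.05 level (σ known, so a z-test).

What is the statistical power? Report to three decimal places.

Power ≈ 0.167

Noncentrality parameter: δ = d / √(1/n₁ + 1/n₂) = 0.35 / √(1/10 + 1/6) = 0.6778
One-sided α = 0.05 → critical value z_{0.05} = 1.645.
Power = P(Z > 1.645 − δ) = Φ(-0.967) = 0.1668.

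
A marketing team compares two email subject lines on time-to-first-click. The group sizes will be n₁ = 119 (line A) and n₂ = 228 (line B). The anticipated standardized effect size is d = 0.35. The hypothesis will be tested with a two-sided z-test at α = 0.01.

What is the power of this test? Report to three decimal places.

Power ≈ 0.698

Noncentrality parameter: δ = d / √(1/n₁ + 1/n₂) = 0.35 / √(1/119 + 1/228) = 3.0949
Critical value for a two-sided test at α = 0.01: z_{α/2} = 2.576.
Power = Φ(δ − 2.576) + Φ(−δ − 2.576) = Φ(0.519) + Φ(-5.671) = 0.6981 + 0.0000 = 0.6981.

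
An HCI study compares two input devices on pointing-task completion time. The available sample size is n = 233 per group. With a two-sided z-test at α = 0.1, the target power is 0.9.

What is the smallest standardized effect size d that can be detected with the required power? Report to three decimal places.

Required noncentrality: δ = z_{0.05} + z_{0.10} = 1.645 + 1.282 = 2.926.
(Lower-tail contribution to power is negligible for δ > 0.)
δ = d·√(n/2) ⇒ d = δ/√(n/2) = 2.926/√(233/2) = 0.2711.

d ≈ 0.271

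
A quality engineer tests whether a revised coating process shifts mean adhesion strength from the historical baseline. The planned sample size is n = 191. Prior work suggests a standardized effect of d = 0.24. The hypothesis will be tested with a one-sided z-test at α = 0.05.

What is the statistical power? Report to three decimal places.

Noncentrality parameter: δ = d·√n = 0.24 × √191 = 3.3169
Critical value for a one-sided test at α = 0.05: z_α = 1.645.
Power = Φ(δ − 1.645) = Φ(1.672) = 0.9527.

Power ≈ 0.953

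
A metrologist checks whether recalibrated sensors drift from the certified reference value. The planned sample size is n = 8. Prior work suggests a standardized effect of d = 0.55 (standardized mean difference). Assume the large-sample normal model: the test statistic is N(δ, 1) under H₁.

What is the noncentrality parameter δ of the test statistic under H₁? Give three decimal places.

δ ≈ 1.556

δ = d·√n = 0.55 × √8 = 1.5556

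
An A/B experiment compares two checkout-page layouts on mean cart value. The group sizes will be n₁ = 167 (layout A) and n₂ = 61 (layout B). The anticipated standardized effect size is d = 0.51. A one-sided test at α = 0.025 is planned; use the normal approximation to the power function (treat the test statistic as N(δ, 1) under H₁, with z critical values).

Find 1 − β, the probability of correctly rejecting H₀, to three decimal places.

Noncentrality parameter: δ = d / √(1/n₁ + 1/n₂) = 0.51 / √(1/167 + 1/61) = 3.4090
One-sided α = 0.025 → critical value z_{0.025} = 1.960.
Power = Φ(δ − 1.960) = Φ(1.449) = 0.9263.

Power ≈ 0.926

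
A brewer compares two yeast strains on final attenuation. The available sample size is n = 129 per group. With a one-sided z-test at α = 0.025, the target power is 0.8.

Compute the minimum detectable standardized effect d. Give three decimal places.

d ≈ 0.349

Required noncentrality: δ = z_{0.025} + z_{0.20} = 1.960 + 0.842 = 2.802.
δ = d·√(n/2) ⇒ d = δ/√(n/2) = 2.802/√(129/2) = 0.3488.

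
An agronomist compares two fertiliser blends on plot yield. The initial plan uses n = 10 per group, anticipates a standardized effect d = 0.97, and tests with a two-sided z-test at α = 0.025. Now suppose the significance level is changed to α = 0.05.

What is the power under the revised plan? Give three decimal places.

Power ≈ 0.583

δ = d·√(n/2) = 0.97 × √(10/2) = 2.1690 (unchanged). New critical value: z_{0.025} = 1.960.
Revised power = Φ(δ − 1.960) + Φ(−δ − 1.960) = Φ(0.209) + Φ(-4.129) = 0.5828 + 0.0000 = 0.5828.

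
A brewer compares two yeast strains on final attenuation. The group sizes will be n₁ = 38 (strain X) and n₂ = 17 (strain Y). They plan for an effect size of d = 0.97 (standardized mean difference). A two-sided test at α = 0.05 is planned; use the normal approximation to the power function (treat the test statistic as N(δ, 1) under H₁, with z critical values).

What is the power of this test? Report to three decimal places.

Power ≈ 0.914

Noncentrality parameter: δ = d / √(1/n₁ + 1/n₂) = 0.97 / √(1/38 + 1/17) = 3.3243
Critical value for a two-sided test at α = 0.05: z_{α/2} = 1.960.
Power = Φ(δ − 1.960) + Φ(−δ − 1.960) = Φ(1.364) + Φ(-5.284) = 0.9138 + 0.0000 = 0.9138.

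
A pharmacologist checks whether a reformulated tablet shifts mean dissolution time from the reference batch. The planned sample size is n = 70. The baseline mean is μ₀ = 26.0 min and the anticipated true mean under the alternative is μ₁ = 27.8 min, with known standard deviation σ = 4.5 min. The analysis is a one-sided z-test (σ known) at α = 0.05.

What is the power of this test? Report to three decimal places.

Power ≈ 0.956

Standardized effect: d = |μ₁ − μ₀| / σ = |27.8 − 26.0| / 4.5 = 0.4000
Noncentrality parameter: δ = d·√n = 0.4000 × √70 = 3.3466
Critical value for a one-sided test at α = 0.05: z_α = 1.645.
Power = P(Z > 1.645 − δ) = Φ(1.702) = 0.9556.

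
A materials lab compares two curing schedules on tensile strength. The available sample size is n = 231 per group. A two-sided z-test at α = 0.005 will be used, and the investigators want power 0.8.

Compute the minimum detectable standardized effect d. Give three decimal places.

d ≈ 0.340

Required noncentrality: δ = z_{0.0025} + z_{0.20} = 2.807 + 0.842 = 3.649.
(The second rejection-region term Φ(−δ − z_{α/2}) is negligible and dropped.)
δ = d·√(n/2) ⇒ d = δ/√(n/2) = 3.649/√(231/2) = 0.3395.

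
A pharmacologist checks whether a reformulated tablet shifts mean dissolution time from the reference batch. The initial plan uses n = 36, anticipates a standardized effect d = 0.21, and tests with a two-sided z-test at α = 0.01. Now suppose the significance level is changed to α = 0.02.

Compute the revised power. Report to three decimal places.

Power ≈ 0.143

δ = d·√n = 0.21 × √36 = 1.2600 (unchanged). New critical value: z_{0.01} = 2.326.
Revised power = Φ(δ − 2.326) + Φ(−δ − 2.326) = Φ(-1.066) + Φ(-3.586) = 0.1431 + 0.0002 = 0.1433.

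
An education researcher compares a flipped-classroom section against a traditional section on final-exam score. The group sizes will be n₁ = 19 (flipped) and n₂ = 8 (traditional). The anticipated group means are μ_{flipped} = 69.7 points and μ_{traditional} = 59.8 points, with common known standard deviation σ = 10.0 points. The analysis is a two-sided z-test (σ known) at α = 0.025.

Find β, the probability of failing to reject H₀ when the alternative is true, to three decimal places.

β ≈ 0.457

Standardized effect: d = |μ_{flipped} − μ_{traditional}| / σ = |69.7 − 59.8| / 10.0 = 0.9900
Noncentrality parameter: δ = d / √(1/n₁ + 1/n₂) = 0.9900 / √(1/19 + 1/8) = 2.3490
Critical value for a two-sided test at α = 0.025: z_{α/2} = 2.241.
Power = Φ(δ − 2.241) + Φ(−δ − 2.241) = Φ(0.108) + Φ(-4.590) = 0.5428 + 0.0000 = 0.5428.
Type II error: β = 1 − power = 1 − 0.5428 = 0.4572.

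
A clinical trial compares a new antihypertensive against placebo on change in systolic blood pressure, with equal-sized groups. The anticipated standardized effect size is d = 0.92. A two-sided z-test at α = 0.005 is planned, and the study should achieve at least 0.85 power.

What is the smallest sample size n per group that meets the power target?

Set Φ(δ − 2.807) = 0.85; then δ − 2.807 = Φ⁻¹(0.85) = 1.036, giving δ = 3.843.
(Ignoring the negligible lower-tail rejection probability gives the usual closed-form inversion.)
δ = d·√(n/2) ⇒ n = 2(δ/d)² = 2 × (3.843 / 0.92)² = 34.91.
Round up to the next whole unit.

n = 35 per group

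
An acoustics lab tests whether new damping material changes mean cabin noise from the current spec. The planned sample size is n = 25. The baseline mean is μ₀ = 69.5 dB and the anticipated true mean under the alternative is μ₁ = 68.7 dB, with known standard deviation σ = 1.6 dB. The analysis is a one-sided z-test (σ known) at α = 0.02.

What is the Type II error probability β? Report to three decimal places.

Standardized effect: d = |μ₁ − μ₀| / σ = |68.7 − 69.5| / 1.6 = 0.5000
Noncentrality parameter: λ = d·√n = 0.5000 × √25 = 2.5000
One-sided α = 0.02 → critical value z_{0.02} = 2.054.
Power = P(Z > 2.054 − λ) = Φ(0.446) = 0.6723.
Type II error: β = 1 − power = 1 − 0.6723 = 0.3277.

β ≈ 0.328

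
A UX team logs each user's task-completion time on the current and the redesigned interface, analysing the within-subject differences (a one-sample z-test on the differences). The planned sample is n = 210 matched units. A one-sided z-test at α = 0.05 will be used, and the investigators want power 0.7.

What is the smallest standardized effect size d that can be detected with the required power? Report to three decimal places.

d ≈ 0.150

Need Φ(δ − 1.645) = 0.7, so δ = 1.645 + 0.524 = 2.169.
δ = d·√n ⇒ d = δ/√n = 2.169/√210 = 0.1497.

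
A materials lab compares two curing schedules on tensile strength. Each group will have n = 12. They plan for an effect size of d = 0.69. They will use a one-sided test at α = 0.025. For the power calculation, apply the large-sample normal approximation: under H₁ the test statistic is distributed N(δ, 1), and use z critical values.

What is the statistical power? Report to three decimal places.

Noncentrality parameter: δ = d·√(n/2) = 0.69 × √(12/2) = 1.6901
One-sided α = 0.025 → critical value z_{0.025} = 1.960.
Power = P(Z > 1.960 − δ) = Φ(-0.270) = 0.3937.

Power ≈ 0.394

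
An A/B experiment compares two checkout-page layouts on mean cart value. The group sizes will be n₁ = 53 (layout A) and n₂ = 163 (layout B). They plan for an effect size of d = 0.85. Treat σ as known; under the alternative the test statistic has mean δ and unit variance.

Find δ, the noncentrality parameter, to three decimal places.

δ ≈ 5.376

δ = d / √(1/n₁ + 1/n₂) = 0.85 / √(1/53 + 1/163) = 5.3756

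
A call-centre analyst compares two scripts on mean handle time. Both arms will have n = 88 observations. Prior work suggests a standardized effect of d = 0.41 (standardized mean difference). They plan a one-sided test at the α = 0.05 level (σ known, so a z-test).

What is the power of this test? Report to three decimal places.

Noncentrality parameter: δ = d·√(n/2) = 0.41 × √(88/2) = 2.7196
One-sided α = 0.05 → critical value z_{0.05} = 1.645.
Power = Φ(δ − 1.645) = Φ(1.075) = 0.8588.

Power ≈ 0.859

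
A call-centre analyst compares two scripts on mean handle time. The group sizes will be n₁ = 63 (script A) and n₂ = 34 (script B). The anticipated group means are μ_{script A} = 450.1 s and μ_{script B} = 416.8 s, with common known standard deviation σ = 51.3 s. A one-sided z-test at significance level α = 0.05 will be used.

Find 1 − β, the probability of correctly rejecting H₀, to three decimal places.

Standardized effect: d = |μ_{script A} − μ_{script B}| / σ = |450.1 − 416.8| / 51.3 = 0.6491
Noncentrality parameter: δ = d / √(1/n₁ + 1/n₂) = 0.6491 / √(1/63 + 1/34) = 3.0504
Critical value for a one-sided test at α = 0.05: z_α = 1.645.
Power = Φ(δ − 1.645) = Φ(1.406) = 0.9201.

Power ≈ 0.920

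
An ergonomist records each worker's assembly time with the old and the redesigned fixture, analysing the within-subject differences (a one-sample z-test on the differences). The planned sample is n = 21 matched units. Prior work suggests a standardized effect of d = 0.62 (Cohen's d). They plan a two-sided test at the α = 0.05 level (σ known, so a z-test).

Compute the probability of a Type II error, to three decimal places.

Noncentrality parameter: δ = d·√n = 0.62 × √21 = 2.8412
Two-sided α = 0.05 → critical value z_{0.025} = 1.960.
Power = Φ(δ − 1.960) + Φ(−δ − 1.960) = Φ(0.881) + Φ(-4.801) = 0.8109 + 0.0000 = 0.8109.
Type II error: β = 1 − power = 1 − 0.8109 = 0.1891.

β ≈ 0.189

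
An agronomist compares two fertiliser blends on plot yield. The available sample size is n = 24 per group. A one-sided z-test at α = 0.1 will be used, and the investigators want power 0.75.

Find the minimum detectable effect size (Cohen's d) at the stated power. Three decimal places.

d ≈ 0.565

Need Φ(δ − 1.282) = 0.75, so δ = 1.282 + 0.674 = 1.956.
δ = d·√(n/2) ⇒ d = δ/√(n/2) = 1.956/√(24/2) = 0.5647.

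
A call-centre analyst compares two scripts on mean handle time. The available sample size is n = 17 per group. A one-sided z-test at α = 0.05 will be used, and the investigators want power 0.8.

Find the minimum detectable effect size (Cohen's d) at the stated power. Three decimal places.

Required noncentrality: δ = z_{0.05} + z_{0.20} = 1.645 + 0.842 = 2.486.
δ = d·√(n/2) ⇒ d = δ/√(n/2) = 2.486/√(17/2) = 0.8529.

d ≈ 0.853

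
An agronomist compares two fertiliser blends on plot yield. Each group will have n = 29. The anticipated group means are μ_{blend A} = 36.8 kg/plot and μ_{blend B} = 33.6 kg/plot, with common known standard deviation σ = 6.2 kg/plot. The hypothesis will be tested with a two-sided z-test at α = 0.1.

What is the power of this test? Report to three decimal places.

Power ≈ 0.626

Standardized effect: d = |μ_{blend A} − μ_{blend B}| / σ = |36.8 − 33.6| / 6.2 = 0.5161
Noncentrality parameter: δ = d·√(n/2) = 0.5161 × √(29/2) = 1.9654
Critical value for a two-sided test at α = 0.1: z_{α/2} = 1.645.
Power = Φ(δ − 1.645) + Φ(−δ − 1.645) = Φ(0.321) + Φ(-3.610) = 0.6257 + 0.0002 = 0.6259.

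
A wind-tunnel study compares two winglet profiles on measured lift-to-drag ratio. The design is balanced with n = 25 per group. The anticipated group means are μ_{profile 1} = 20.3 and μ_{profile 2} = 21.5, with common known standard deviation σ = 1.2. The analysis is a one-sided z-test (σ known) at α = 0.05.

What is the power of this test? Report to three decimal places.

Standardized effect: d = |μ_{profile 1} − μ_{profile 2}| / σ = |20.3 − 21.5| / 1.2 = 1.0000
Noncentrality parameter: δ = d·√(n/2) = 1.0000 × √(25/2) = 3.5355
One-sided α = 0.05 → critical value z_{0.05} = 1.645.
Power = Φ(δ − 1.645) = Φ(1.891) = 0.9707.

Power ≈ 0.971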